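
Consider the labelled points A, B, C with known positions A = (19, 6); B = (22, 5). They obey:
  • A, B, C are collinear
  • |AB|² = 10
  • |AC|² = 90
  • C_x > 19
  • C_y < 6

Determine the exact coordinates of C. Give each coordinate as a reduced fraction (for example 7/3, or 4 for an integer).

1. C_x = 28  [[A, B, C are collinear ⇒ 1x+3y-37=0] ∩ [|C−(19, 6)|²=90]]
2. C_y = 3  [[A, B, C are collinear ⇒ 1x+3y-37=0] ∩ [|C−(19, 6)|²=90]]
   so C = (28, 3)

C = (28, 3)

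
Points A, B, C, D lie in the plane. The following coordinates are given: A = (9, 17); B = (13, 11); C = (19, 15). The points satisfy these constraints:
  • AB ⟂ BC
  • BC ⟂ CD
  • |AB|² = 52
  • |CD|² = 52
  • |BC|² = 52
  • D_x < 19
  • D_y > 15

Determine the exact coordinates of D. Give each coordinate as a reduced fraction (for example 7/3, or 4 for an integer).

1. D_x = 15  [[BC ⟂ CD ⇒ 6x+4y-174=0] ∩ [|D−(19, 15)|²=52]]
2. D_y = 21  [[BC ⟂ CD ⇒ 6x+4y-174=0] ∩ [|D−(19, 15)|²=52]]
   so D = (15, 21)

D = (15, 21)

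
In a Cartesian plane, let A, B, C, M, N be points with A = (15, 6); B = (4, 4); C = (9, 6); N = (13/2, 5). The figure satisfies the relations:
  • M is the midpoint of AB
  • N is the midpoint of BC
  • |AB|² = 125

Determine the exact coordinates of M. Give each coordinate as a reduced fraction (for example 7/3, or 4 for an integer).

1. M_x = 19/2  [2·M = A+B = (15, 6)+(4, 4)]
2. M_y = 5  [2·M = A+B = (15, 6)+(4, 4)]
   so M = (19/2, 5)

M = (19/2, 5)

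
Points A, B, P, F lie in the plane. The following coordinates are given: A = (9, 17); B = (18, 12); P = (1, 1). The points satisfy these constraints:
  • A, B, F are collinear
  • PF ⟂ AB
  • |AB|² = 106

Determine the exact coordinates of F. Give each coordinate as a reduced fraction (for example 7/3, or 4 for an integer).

F = (513/53, 881/53)

1. F_x = 513/53  [[A, B, F are collinear ⇒ 5x+9y-198=0] ∩ [PF ⟂ AB ⇒ 9x-5y-4=0]]
2. F_y = 881/53  [[A, B, F are collinear ⇒ 5x+9y-198=0] ∩ [PF ⟂ AB ⇒ 9x-5y-4=0]]
   so F = (513/53, 881/53)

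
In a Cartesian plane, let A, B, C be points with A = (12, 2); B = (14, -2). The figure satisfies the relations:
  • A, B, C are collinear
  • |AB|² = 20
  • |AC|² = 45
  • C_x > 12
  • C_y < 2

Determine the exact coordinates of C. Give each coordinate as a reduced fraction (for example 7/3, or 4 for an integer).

1. C_x = 15  [[A, B, C are collinear ⇒ 4x+2y-52=0] ∩ [|C−(12, 2)|²=45]]
2. C_y = -4  [[A, B, C are collinear ⇒ 4x+2y-52=0] ∩ [|C−(12, 2)|²=45]]
   so C = (15, -4)

C = (15, -4)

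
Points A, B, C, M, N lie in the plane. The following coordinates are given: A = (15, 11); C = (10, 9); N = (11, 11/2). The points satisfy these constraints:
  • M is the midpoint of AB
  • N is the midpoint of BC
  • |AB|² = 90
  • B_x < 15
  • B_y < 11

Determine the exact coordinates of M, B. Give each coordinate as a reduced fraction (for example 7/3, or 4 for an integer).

M = (27/2, 13/2)
B = (12, 2)

1. B_x = 12  [B = 2·N−C = 2·(11, 11/2)−(10, 9)]
2. B_y = 2  [B = 2·N−C = 2·(11, 11/2)−(10, 9)]
   so B = (12, 2)
3. M_x = 27/2  [2·M = A+B = (15, 11)+(12, 2)]
4. M_y = 13/2  [2·M = A+B = (15, 11)+(12, 2)]
   so M = (27/2, 13/2)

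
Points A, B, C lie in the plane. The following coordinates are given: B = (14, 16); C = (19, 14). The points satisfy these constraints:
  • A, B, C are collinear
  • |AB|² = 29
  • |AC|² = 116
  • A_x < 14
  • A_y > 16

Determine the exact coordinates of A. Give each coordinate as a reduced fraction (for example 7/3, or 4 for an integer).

A = (9, 18)

1. A_x = 9  [[A, B, C are collinear ⇒ 2x+5y-108=0] ∩ [|A−(14, 16)|²=29]]
2. A_y = 18  [[A, B, C are collinear ⇒ 2x+5y-108=0] ∩ [|A−(14, 16)|²=29]]
   so A = (9, 18)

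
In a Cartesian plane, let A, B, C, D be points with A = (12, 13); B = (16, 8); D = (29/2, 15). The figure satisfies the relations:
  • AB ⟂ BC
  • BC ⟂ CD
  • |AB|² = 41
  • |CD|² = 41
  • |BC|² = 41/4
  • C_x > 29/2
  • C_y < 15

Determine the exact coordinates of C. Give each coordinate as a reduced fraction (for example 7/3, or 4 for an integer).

1. C_x = 37/2  [[AB ⟂ BC ⇒ 4x-5y-24=0] ∩ [|C−(29/2, 15)|²=41]]
2. C_y = 10  [[AB ⟂ BC ⇒ 4x-5y-24=0] ∩ [|C−(29/2, 15)|²=41]]
   so C = (37/2, 10)

C = (37/2, 10)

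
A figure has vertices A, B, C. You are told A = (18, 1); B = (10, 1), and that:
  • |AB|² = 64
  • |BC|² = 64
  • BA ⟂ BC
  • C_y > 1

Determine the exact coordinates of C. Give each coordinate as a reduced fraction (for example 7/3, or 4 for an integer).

1. C_x = 10  [[BA ⟂ BC ⇒ 8x-80=0] ∩ [|C−(10, 1)|²=64]]
2. C_y = 9  [[BA ⟂ BC ⇒ 8x-80=0] ∩ [|C−(10, 1)|²=64]]
   so C = (10, 9)

C = (10, 9)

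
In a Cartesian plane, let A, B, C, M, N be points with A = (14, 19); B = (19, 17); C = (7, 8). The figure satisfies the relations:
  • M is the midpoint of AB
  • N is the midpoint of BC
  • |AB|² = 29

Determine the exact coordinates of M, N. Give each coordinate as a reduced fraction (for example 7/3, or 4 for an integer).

1. M_x = 33/2  [2·M = A+B = (14, 19)+(19, 17)]
2. M_y = 18  [2·M = A+B = (14, 19)+(19, 17)]
   so M = (33/2, 18)
3. N_x = 13  [2·N = B+C = (19, 17)+(7, 8)]
4. N_y = 25/2  [2·N = B+C = (19, 17)+(7, 8)]
   so N = (13, 25/2)

M = (33/2, 18)
N = (13, 25/2)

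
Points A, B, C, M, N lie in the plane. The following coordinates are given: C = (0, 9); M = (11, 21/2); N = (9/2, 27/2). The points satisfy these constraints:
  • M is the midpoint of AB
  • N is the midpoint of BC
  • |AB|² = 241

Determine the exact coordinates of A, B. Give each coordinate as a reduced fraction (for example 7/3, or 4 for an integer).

1. B_x = 9  [B = 2·N−C = 2·(9/2, 27/2)−(0, 9)]
2. B_y = 18  [B = 2·N−C = 2·(9/2, 27/2)−(0, 9)]
   so B = (9, 18)
3. A_x = 13  [A = 2·M−B = 2·(11, 21/2)−(9, 18)]
4. A_y = 3  [A = 2·M−B = 2·(11, 21/2)−(9, 18)]
   so A = (13, 3)

A = (13, 3)
B = (9, 18)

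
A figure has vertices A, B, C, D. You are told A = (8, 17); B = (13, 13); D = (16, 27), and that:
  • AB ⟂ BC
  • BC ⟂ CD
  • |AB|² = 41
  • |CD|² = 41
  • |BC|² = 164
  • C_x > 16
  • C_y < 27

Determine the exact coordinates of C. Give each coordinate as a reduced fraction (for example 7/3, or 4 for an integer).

C = (21, 23)

1. C_x = 21  [[AB ⟂ BC ⇒ 5x-4y-13=0] ∩ [|C−(16, 27)|²=41]]
2. C_y = 23  [[AB ⟂ BC ⇒ 5x-4y-13=0] ∩ [|C−(16, 27)|²=41]]
   so C = (21, 23)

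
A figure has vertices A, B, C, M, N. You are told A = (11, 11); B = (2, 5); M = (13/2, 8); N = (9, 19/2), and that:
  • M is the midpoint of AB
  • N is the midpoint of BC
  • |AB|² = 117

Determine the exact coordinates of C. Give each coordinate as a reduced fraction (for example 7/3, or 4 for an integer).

C = (16, 14)

1. C_x = 16  [C = 2·N−B = 2·(9, 19/2)−(2, 5)]
2. C_y = 14  [C = 2·N−B = 2·(9, 19/2)−(2, 5)]
   so C = (16, 14)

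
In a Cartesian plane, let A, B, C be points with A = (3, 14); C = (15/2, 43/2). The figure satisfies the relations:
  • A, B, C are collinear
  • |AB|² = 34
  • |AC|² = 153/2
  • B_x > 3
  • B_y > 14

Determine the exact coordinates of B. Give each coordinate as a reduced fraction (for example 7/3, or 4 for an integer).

1. B_x = 6  [[A, B, C are collinear ⇒ 15/2x-9/2y+81/2=0] ∩ [|B−(3, 14)|²=34]]
2. B_y = 19  [[A, B, C are collinear ⇒ 15/2x-9/2y+81/2=0] ∩ [|B−(3, 14)|²=34]]
   so B = (6, 19)

B = (6, 19)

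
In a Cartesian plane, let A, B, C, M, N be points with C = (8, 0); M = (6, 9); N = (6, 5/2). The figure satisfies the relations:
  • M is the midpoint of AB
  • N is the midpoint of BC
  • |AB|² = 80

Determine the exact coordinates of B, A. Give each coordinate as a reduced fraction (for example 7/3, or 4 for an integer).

B = (4, 5)
A = (8, 13)

1. B_x = 4  [B = 2·N−C = 2·(6, 5/2)−(8, 0)]
2. B_y = 5  [B = 2·N−C = 2·(6, 5/2)−(8, 0)]
   so B = (4, 5)
3. A_x = 8  [A = 2·M−B = 2·(6, 9)−(4, 5)]
4. A_y = 13  [A = 2·M−B = 2·(6, 9)−(4, 5)]
   so A = (8, 13)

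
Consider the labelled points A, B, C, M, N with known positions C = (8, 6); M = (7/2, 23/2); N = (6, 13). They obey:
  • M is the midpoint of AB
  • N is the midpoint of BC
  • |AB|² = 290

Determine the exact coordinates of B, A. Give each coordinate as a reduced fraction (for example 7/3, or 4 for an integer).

1. B_x = 4  [B = 2·N−C = 2·(6, 13)−(8, 6)]
2. B_y = 20  [B = 2·N−C = 2·(6, 13)−(8, 6)]
   so B = (4, 20)
3. A_x = 3  [A = 2·M−B = 2·(7/2, 23/2)−(4, 20)]
4. A_y = 3  [A = 2·M−B = 2·(7/2, 23/2)−(4, 20)]
   so A = (3, 3)

B = (4, 20)
A = (3, 3)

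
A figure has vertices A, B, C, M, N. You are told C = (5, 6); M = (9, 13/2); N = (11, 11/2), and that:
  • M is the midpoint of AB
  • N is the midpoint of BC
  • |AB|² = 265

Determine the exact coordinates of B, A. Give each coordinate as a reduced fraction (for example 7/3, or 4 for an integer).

B = (17, 5)
A = (1, 8)

1. B_x = 17  [B = 2·N−C = 2·(11, 11/2)−(5, 6)]
2. B_y = 5  [B = 2·N−C = 2·(11, 11/2)−(5, 6)]
   so B = (17, 5)
3. A_x = 1  [A = 2·M−B = 2·(9, 13/2)−(17, 5)]
4. A_y = 8  [A = 2·M−B = 2·(9, 13/2)−(17, 5)]
   so A = (1, 8)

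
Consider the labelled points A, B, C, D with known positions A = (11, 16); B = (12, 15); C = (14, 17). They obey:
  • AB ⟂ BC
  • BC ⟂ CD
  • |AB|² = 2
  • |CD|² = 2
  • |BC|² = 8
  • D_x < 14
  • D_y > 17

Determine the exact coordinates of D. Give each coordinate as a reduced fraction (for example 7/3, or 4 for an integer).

D = (13, 18)

1. D_x = 13  [[BC ⟂ CD ⇒ 2x+2y-62=0] ∩ [|D−(14, 17)|²=2]]
2. D_y = 18  [[BC ⟂ CD ⇒ 2x+2y-62=0] ∩ [|D−(14, 17)|²=2]]
   so D = (13, 18)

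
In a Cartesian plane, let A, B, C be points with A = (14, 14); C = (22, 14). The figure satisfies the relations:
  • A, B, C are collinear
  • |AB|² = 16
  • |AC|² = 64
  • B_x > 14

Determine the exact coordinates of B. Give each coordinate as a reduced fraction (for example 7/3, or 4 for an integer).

B = (18, 14)

1. B_x = 18  [[A, B, C are collinear ⇒ -8y+112=0] ∩ [|B−(14, 14)|²=16]]
2. B_y = 14  [[A, B, C are collinear ⇒ -8y+112=0] ∩ [|B−(14, 14)|²=16]]
   so B = (18, 14)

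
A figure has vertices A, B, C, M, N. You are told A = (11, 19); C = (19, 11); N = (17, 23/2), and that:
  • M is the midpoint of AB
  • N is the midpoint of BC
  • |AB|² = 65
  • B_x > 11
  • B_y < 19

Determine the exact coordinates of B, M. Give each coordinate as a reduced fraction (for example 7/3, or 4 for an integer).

1. B_x = 15  [B = 2·N−C = 2·(17, 23/2)−(19, 11)]
2. B_y = 12  [B = 2·N−C = 2·(17, 23/2)−(19, 11)]
   so B = (15, 12)
3. M_x = 13  [2·M = A+B = (11, 19)+(15, 12)]
4. M_y = 31/2  [2·M = A+B = (11, 19)+(15, 12)]
   so M = (13, 31/2)

B = (15, 12)
M = (13, 31/2)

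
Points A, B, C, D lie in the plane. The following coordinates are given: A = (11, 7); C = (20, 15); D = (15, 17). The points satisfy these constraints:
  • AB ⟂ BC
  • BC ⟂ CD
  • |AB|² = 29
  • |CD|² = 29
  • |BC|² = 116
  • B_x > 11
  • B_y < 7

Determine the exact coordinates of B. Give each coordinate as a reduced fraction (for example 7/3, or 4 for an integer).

1. B_x = 16  [[BC ⟂ CD ⇒ 5x-2y-70=0] ∩ [|B−(11, 7)|²=29]]
2. B_y = 5  [[BC ⟂ CD ⇒ 5x-2y-70=0] ∩ [|B−(11, 7)|²=29]]
   so B = (16, 5)

B = (16, 5)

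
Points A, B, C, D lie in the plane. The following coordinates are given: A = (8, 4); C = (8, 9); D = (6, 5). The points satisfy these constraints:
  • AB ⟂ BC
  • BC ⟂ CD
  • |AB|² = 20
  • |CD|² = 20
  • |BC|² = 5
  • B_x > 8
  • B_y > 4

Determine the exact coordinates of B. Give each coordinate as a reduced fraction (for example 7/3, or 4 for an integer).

B = (10, 8)

1. B_x = 10  [[BC ⟂ CD ⇒ 2x+4y-52=0] ∩ [|B−(8, 4)|²=20]]
2. B_y = 8  [[BC ⟂ CD ⇒ 2x+4y-52=0] ∩ [|B−(8, 4)|²=20]]
   so B = (10, 8)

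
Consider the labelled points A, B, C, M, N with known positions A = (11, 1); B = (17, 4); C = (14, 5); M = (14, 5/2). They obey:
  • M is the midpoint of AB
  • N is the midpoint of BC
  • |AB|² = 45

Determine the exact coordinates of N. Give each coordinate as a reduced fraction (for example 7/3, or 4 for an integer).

N = (31/2, 9/2)

1. N_x = 31/2  [2·N = B+C = (17, 4)+(14, 5)]
2. N_y = 9/2  [2·N = B+C = (17, 4)+(14, 5)]
   so N = (31/2, 9/2)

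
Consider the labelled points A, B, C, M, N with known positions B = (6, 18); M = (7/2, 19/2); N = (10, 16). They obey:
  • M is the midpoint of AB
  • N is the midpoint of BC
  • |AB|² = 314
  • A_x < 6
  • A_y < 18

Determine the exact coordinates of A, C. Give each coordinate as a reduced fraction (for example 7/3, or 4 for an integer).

1. A_x = 1  [A = 2·M−B = 2·(7/2, 19/2)−(6, 18)]
2. A_y = 1  [A = 2·M−B = 2·(7/2, 19/2)−(6, 18)]
   so A = (1, 1)
3. C_x = 14  [C = 2·N−B = 2·(10, 16)−(6, 18)]
4. C_y = 14  [C = 2·N−B = 2·(10, 16)−(6, 18)]
   so C = (14, 14)

A = (1, 1)
C = (14, 14)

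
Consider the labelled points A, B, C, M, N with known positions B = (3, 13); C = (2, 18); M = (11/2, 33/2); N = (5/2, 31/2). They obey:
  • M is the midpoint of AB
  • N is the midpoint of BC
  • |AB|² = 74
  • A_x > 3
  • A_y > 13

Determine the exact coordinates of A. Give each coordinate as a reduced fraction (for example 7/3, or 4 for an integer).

A = (8, 20)

1. A_x = 8  [A = 2·M−B = 2·(11/2, 33/2)−(3, 13)]
2. A_y = 20  [A = 2·M−B = 2·(11/2, 33/2)−(3, 13)]
   so A = (8, 20)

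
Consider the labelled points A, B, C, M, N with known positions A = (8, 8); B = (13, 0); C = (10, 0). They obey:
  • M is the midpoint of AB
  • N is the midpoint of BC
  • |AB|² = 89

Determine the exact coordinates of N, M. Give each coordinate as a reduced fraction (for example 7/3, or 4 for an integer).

N = (23/2, 0)
M = (21/2, 4)

1. M_x = 21/2  [2·M = A+B = (8, 8)+(13, 0)]
2. M_y = 4  [2·M = A+B = (8, 8)+(13, 0)]
   so M = (21/2, 4)
3. N_x = 23/2  [2·N = B+C = (13, 0)+(10, 0)]
4. N_y = 0  [2·N = B+C = (13, 0)+(10, 0)]
   so N = (23/2, 0)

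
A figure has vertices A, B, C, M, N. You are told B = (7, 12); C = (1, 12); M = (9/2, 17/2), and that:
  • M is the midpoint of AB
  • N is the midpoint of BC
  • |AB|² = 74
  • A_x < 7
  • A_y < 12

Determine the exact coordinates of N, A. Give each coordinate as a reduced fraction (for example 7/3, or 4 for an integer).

1. A_x = 2  [A = 2·M−B = 2·(9/2, 17/2)−(7, 12)]
2. A_y = 5  [A = 2·M−B = 2·(9/2, 17/2)−(7, 12)]
   so A = (2, 5)
3. N_x = 4  [2·N = B+C = (7, 12)+(1, 12)]
4. N_y = 12  [2·N = B+C = (7, 12)+(1, 12)]
   so N = (4, 12)

N = (4, 12)
A = (2, 5)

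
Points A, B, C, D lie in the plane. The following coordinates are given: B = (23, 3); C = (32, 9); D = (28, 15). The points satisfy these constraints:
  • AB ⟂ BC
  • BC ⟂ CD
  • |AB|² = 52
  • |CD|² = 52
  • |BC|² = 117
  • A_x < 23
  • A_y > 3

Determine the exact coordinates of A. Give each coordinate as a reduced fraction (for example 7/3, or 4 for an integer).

1. A_x = 19  [[AB ⟂ BC ⇒ -9x-6y+225=0] ∩ [|A−(23, 3)|²=52]]
2. A_y = 9  [[AB ⟂ BC ⇒ -9x-6y+225=0] ∩ [|A−(23, 3)|²=52]]
   so A = (19, 9)

A = (19, 9)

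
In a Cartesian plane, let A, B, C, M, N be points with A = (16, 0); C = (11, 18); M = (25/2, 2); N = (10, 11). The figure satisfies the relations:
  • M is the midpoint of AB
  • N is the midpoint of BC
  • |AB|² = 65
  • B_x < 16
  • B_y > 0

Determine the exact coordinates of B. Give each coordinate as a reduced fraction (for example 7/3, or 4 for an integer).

1. B_x = 9  [B = 2·M−A = 2·(25/2, 2)−(16, 0)]
2. B_y = 4  [B = 2·M−A = 2·(25/2, 2)−(16, 0)]
   so B = (9, 4)

B = (9, 4)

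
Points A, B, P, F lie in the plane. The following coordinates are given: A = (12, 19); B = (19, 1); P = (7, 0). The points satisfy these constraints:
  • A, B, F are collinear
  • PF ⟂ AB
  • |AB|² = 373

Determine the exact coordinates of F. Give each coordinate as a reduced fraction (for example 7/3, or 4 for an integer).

1. F_x = 6625/373  [[A, B, F are collinear ⇒ 18x+7y-349=0] ∩ [PF ⟂ AB ⇒ 7x-18y-49=0]]
2. F_y = 1561/373  [[A, B, F are collinear ⇒ 18x+7y-349=0] ∩ [PF ⟂ AB ⇒ 7x-18y-49=0]]
   so F = (6625/373, 1561/373)

F = (6625/373, 1561/373)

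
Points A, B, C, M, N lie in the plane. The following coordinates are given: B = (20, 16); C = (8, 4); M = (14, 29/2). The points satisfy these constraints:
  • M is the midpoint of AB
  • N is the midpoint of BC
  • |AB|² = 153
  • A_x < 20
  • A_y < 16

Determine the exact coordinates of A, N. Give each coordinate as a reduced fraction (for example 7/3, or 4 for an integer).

1. A_x = 8  [A = 2·M−B = 2·(14, 29/2)−(20, 16)]
2. A_y = 13  [A = 2·M−B = 2·(14, 29/2)−(20, 16)]
   so A = (8, 13)
3. N_x = 14  [2·N = B+C = (20, 16)+(8, 4)]
4. N_y = 10  [2·N = B+C = (20, 16)+(8, 4)]
   so N = (14, 10)

A = (8, 13)
N = (14, 10)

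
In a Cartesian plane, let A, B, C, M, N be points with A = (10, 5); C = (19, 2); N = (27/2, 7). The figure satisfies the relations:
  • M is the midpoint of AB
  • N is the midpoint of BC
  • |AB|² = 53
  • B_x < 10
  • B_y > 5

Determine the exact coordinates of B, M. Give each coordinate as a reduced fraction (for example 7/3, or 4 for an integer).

1. B_x = 8  [B = 2·N−C = 2·(27/2, 7)−(19, 2)]
2. B_y = 12  [B = 2·N−C = 2·(27/2, 7)−(19, 2)]
   so B = (8, 12)
3. M_x = 9  [2·M = A+B = (10, 5)+(8, 12)]
4. M_y = 17/2  [2·M = A+B = (10, 5)+(8, 12)]
   so M = (9, 17/2)

B = (8, 12)
M = (9, 17/2)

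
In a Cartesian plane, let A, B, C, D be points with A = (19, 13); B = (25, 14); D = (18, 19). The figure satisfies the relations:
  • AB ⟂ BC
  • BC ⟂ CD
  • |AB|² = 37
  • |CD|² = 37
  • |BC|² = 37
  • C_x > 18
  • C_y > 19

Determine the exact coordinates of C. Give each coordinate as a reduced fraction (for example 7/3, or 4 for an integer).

1. C_x = 24  [[AB ⟂ BC ⇒ 6x+1y-164=0] ∩ [|C−(18, 19)|²=37]]
2. C_y = 20  [[AB ⟂ BC ⇒ 6x+1y-164=0] ∩ [|C−(18, 19)|²=37]]
   so C = (24, 20)

C = (24, 20)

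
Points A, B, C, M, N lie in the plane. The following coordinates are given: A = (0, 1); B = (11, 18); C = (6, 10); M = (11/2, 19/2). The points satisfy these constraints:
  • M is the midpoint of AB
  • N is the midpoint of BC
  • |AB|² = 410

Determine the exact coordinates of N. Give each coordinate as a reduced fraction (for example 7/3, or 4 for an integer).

N = (17/2, 14)

1. N_x = 17/2  [2·N = B+C = (11, 18)+(6, 10)]
2. N_y = 14  [2·N = B+C = (11, 18)+(6, 10)]
   so N = (17/2, 14)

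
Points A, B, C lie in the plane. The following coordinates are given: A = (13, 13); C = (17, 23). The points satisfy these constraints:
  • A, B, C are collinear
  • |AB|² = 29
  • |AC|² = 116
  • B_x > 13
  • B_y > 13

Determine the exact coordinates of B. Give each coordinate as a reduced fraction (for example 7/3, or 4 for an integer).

B = (15, 18)

1. B_x = 15  [[A, B, C are collinear ⇒ 10x-4y-78=0] ∩ [|B−(13, 13)|²=29]]
2. B_y = 18  [[A, B, C are collinear ⇒ 10x-4y-78=0] ∩ [|B−(13, 13)|²=29]]
   so B = (15, 18)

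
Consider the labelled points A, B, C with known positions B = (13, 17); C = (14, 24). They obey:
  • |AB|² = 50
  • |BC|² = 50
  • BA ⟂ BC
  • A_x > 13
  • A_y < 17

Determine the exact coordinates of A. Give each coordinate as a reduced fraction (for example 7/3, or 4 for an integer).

1. A_x = 20  [[BA ⟂ BC ⇒ 1x+7y-132=0] ∩ [|A−(13, 17)|²=50]]
2. A_y = 16  [[BA ⟂ BC ⇒ 1x+7y-132=0] ∩ [|A−(13, 17)|²=50]]
   so A = (20, 16)

A = (20, 16)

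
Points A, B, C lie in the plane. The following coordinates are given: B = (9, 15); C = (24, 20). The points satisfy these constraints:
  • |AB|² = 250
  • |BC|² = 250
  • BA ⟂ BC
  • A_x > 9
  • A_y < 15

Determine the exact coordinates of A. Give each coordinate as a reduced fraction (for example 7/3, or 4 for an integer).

A = (14, 0)

1. A_x = 14  [[BA ⟂ BC ⇒ 15x+5y-210=0] ∩ [|A−(9, 15)|²=250]]
2. A_y = 0  [[BA ⟂ BC ⇒ 15x+5y-210=0] ∩ [|A−(9, 15)|²=250]]
   so A = (14, 0)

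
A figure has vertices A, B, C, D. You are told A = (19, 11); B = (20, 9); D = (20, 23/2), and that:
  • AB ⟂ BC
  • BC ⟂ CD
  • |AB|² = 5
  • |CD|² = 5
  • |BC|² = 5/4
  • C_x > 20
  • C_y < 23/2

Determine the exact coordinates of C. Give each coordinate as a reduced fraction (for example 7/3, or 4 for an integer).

C = (21, 19/2)

1. C_x = 21  [[AB ⟂ BC ⇒ 1x-2y-2=0] ∩ [|C−(20, 23/2)|²=5]]
2. C_y = 19/2  [[AB ⟂ BC ⇒ 1x-2y-2=0] ∩ [|C−(20, 23/2)|²=5]]
   so C = (21, 19/2)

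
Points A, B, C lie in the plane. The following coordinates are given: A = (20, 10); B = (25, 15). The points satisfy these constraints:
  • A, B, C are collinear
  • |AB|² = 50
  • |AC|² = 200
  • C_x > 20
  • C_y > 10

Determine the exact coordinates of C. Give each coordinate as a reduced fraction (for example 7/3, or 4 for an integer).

1. C_x = 30  [[A, B, C are collinear ⇒ -5x+5y+50=0] ∩ [|C−(20, 10)|²=200]]
2. C_y = 20  [[A, B, C are collinear ⇒ -5x+5y+50=0] ∩ [|C−(20, 10)|²=200]]
   so C = (30, 20)

C = (30, 20)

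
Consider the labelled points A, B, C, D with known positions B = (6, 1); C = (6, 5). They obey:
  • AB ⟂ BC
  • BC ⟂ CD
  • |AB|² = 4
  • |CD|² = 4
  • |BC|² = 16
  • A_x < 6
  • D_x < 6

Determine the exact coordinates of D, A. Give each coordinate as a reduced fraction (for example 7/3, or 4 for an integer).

1. D_x = 4  [[BC ⟂ CD ⇒ 4y-20=0] ∩ [|D−(6, 5)|²=4]]
2. D_y = 5  [[BC ⟂ CD ⇒ 4y-20=0] ∩ [|D−(6, 5)|²=4]]
   so D = (4, 5)
3. A_x = 4  [[AB ⟂ BC ⇒ -4y+4=0] ∩ [|A−(6, 1)|²=4]]
4. A_y = 1  [[AB ⟂ BC ⇒ -4y+4=0] ∩ [|A−(6, 1)|²=4]]
   so A = (4, 1)

D = (4, 5)
A = (4, 1)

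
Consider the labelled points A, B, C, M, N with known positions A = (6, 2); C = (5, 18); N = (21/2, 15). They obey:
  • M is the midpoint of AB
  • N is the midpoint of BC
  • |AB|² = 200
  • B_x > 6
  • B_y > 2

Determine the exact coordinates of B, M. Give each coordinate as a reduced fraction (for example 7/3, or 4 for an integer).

B = (16, 12)
M = (11, 7)

1. B_x = 16  [B = 2·N−C = 2·(21/2, 15)−(5, 18)]
2. B_y = 12  [B = 2·N−C = 2·(21/2, 15)−(5, 18)]
   so B = (16, 12)
3. M_x = 11  [2·M = A+B = (6, 2)+(16, 12)]
4. M_y = 7  [2·M = A+B = (6, 2)+(16, 12)]
   so M = (11, 7)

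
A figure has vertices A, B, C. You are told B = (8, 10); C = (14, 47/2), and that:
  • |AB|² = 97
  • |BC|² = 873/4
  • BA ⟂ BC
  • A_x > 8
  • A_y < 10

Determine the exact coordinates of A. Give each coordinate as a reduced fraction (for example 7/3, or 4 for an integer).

1. A_x = 17  [[BA ⟂ BC ⇒ 6x+27/2y-183=0] ∩ [|A−(8, 10)|²=97]]
2. A_y = 6  [[BA ⟂ BC ⇒ 6x+27/2y-183=0] ∩ [|A−(8, 10)|²=97]]
   so A = (17, 6)

A = (17, 6)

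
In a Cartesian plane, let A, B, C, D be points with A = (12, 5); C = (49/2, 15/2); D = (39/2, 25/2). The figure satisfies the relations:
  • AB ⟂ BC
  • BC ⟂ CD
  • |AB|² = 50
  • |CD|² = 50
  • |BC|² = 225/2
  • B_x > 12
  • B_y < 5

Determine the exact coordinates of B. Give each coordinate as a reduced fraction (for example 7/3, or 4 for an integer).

1. B_x = 17  [[BC ⟂ CD ⇒ 5x-5y-85=0] ∩ [|B−(12, 5)|²=50]]
2. B_y = 0  [[BC ⟂ CD ⇒ 5x-5y-85=0] ∩ [|B−(12, 5)|²=50]]
   so B = (17, 0)

B = (17, 0)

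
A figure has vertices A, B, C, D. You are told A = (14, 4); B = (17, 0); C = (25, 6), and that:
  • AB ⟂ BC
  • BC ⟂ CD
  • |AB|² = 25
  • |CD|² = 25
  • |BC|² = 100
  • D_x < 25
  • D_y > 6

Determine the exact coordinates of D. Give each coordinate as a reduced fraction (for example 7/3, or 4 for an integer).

1. D_x = 22  [[BC ⟂ CD ⇒ 8x+6y-236=0] ∩ [|D−(25, 6)|²=25]]
2. D_y = 10  [[BC ⟂ CD ⇒ 8x+6y-236=0] ∩ [|D−(25, 6)|²=25]]
   so D = (22, 10)

D = (22, 10)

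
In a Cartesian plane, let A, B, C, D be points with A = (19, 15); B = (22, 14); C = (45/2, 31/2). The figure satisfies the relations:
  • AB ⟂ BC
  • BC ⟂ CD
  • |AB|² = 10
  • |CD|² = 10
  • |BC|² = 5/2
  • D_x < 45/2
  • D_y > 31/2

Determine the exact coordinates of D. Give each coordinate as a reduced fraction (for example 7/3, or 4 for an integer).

1. D_x = 39/2  [[BC ⟂ CD ⇒ 1/2x+3/2y-69/2=0] ∩ [|D−(45/2, 31/2)|²=10]]
2. D_y = 33/2  [[BC ⟂ CD ⇒ 1/2x+3/2y-69/2=0] ∩ [|D−(45/2, 31/2)|²=10]]
   so D = (39/2, 33/2)

D = (39/2, 33/2)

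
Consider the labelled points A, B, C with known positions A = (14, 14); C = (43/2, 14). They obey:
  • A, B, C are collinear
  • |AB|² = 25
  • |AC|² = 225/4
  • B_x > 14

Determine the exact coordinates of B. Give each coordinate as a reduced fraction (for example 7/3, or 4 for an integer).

B = (19, 14)

1. B_x = 19  [[A, B, C are collinear ⇒ -15/2y+105=0] ∩ [|B−(14, 14)|²=25]]
2. B_y = 14  [[A, B, C are collinear ⇒ -15/2y+105=0] ∩ [|B−(14, 14)|²=25]]
   so B = (19, 14)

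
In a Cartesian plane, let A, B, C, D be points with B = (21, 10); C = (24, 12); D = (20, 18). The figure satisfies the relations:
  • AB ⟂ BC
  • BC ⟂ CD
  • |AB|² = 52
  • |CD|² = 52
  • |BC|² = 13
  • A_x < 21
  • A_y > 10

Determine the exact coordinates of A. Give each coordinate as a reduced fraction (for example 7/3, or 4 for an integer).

A = (17, 16)

1. A_x = 17  [[AB ⟂ BC ⇒ -3x-2y+83=0] ∩ [|A−(21, 10)|²=52]]
2. A_y = 16  [[AB ⟂ BC ⇒ -3x-2y+83=0] ∩ [|A−(21, 10)|²=52]]
   so A = (17, 16)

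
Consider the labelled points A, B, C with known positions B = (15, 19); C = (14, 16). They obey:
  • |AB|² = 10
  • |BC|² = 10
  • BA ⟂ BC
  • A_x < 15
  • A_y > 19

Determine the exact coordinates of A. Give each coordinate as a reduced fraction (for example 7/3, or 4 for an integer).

A = (12, 20)

1. A_x = 12  [[BA ⟂ BC ⇒ -1x-3y+72=0] ∩ [|A−(15, 19)|²=10]]
2. A_y = 20  [[BA ⟂ BC ⇒ -1x-3y+72=0] ∩ [|A−(15, 19)|²=10]]
   so A = (12, 20)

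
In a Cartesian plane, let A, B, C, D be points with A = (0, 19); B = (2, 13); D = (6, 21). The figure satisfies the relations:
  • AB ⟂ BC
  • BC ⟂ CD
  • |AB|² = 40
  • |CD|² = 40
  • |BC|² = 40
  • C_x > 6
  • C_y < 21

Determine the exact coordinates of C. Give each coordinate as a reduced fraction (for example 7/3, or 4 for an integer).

1. C_x = 8  [[AB ⟂ BC ⇒ 2x-6y+74=0] ∩ [|C−(6, 21)|²=40]]
2. C_y = 15  [[AB ⟂ BC ⇒ 2x-6y+74=0] ∩ [|C−(6, 21)|²=40]]
   so C = (8, 15)

C = (8, 15)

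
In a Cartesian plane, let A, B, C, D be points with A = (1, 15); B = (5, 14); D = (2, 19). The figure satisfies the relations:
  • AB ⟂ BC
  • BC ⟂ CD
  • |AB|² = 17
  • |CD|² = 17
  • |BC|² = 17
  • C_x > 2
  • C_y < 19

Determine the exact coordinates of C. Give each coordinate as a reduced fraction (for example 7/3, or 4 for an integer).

C = (6, 18)

1. C_x = 6  [[AB ⟂ BC ⇒ 4x-1y-6=0] ∩ [|C−(2, 19)|²=17]]
2. C_y = 18  [[AB ⟂ BC ⇒ 4x-1y-6=0] ∩ [|C−(2, 19)|²=17]]
   so C = (6, 18)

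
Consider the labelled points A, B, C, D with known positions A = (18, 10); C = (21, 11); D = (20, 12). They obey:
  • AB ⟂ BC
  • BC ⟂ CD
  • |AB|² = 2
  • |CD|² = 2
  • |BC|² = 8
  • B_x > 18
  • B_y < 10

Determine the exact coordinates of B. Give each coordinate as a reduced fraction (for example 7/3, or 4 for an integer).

1. B_x = 19  [[BC ⟂ CD ⇒ 1x-1y-10=0] ∩ [|B−(18, 10)|²=2]]
2. B_y = 9  [[BC ⟂ CD ⇒ 1x-1y-10=0] ∩ [|B−(18, 10)|²=2]]
   so B = (19, 9)

B = (19, 9)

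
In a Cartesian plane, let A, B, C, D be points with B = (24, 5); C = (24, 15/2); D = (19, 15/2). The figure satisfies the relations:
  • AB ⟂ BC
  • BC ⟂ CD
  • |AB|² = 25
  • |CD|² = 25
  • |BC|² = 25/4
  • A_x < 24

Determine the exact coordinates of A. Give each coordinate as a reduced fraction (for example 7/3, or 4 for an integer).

A = (19, 5)

1. A_x = 19  [[AB ⟂ BC ⇒ -5/2y+25/2=0] ∩ [|A−(24, 5)|²=25]]
2. A_y = 5  [[AB ⟂ BC ⇒ -5/2y+25/2=0] ∩ [|A−(24, 5)|²=25]]
   so A = (19, 5)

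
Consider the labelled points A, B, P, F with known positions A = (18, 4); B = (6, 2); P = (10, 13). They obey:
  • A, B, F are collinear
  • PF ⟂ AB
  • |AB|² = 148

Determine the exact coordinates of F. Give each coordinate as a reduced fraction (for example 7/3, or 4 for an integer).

F = (432/37, 109/37)

1. F_x = 432/37  [[A, B, F are collinear ⇒ 2x-12y+12=0] ∩ [PF ⟂ AB ⇒ -12x-2y+146=0]]
2. F_y = 109/37  [[A, B, F are collinear ⇒ 2x-12y+12=0] ∩ [PF ⟂ AB ⇒ -12x-2y+146=0]]
   so F = (432/37, 109/37)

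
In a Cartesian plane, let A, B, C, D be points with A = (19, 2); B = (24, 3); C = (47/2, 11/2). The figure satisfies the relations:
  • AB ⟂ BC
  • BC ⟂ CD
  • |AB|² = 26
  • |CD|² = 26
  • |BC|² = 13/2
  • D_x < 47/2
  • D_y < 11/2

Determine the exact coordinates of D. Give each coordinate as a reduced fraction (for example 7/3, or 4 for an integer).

D = (37/2, 9/2)

1. D_x = 37/2  [[BC ⟂ CD ⇒ -1/2x+5/2y-2=0] ∩ [|D−(47/2, 11/2)|²=26]]
2. D_y = 9/2  [[BC ⟂ CD ⇒ -1/2x+5/2y-2=0] ∩ [|D−(47/2, 11/2)|²=26]]
   so D = (37/2, 9/2)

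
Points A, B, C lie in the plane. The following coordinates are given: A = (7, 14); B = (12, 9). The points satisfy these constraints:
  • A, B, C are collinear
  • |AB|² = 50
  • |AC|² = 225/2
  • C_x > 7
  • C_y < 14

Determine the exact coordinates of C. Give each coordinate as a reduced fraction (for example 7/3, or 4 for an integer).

1. C_x = 29/2  [[A, B, C are collinear ⇒ 5x+5y-105=0] ∩ [|C−(7, 14)|²=225/2]]
2. C_y = 13/2  [[A, B, C are collinear ⇒ 5x+5y-105=0] ∩ [|C−(7, 14)|²=225/2]]
   so C = (29/2, 13/2)

C = (29/2, 13/2)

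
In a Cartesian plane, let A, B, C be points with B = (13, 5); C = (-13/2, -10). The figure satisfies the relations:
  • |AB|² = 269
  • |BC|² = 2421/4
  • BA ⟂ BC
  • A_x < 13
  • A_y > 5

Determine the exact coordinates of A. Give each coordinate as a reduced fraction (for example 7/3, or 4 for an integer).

A = (3, 18)

1. A_x = 3  [[BA ⟂ BC ⇒ -39/2x-15y+657/2=0] ∩ [|A−(13, 5)|²=269]]
2. A_y = 18  [[BA ⟂ BC ⇒ -39/2x-15y+657/2=0] ∩ [|A−(13, 5)|²=269]]
   so A = (3, 18)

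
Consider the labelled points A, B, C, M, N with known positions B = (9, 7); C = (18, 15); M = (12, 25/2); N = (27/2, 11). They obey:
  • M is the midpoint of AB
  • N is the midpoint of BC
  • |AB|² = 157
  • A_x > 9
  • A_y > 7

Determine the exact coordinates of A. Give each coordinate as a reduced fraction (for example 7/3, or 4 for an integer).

1. A_x = 15  [A = 2·M−B = 2·(12, 25/2)−(9, 7)]
2. A_y = 18  [A = 2·M−B = 2·(12, 25/2)−(9, 7)]
   so A = (15, 18)

A = (15, 18)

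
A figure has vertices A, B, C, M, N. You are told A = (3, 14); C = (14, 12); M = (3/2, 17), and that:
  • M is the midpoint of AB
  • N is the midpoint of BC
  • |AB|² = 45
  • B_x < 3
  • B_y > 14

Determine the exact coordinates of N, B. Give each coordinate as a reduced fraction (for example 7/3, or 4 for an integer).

N = (7, 16)
B = (0, 20)

1. B_x = 0  [B = 2·M−A = 2·(3/2, 17)−(3, 14)]
2. B_y = 20  [B = 2·M−A = 2·(3/2, 17)−(3, 14)]
   so B = (0, 20)
3. N_x = 7  [2·N = B+C = (0, 20)+(14, 12)]
4. N_y = 16  [2·N = B+C = (0, 20)+(14, 12)]
   so N = (7, 16)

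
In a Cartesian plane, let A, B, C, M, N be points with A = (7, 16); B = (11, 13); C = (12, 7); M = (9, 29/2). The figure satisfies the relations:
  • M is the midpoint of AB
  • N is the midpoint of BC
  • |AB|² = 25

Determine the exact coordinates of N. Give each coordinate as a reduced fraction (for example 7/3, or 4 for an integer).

N = (23/2, 10)

1. N_x = 23/2  [2·N = B+C = (11, 13)+(12, 7)]
2. N_y = 10  [2·N = B+C = (11, 13)+(12, 7)]
   so N = (23/2, 10)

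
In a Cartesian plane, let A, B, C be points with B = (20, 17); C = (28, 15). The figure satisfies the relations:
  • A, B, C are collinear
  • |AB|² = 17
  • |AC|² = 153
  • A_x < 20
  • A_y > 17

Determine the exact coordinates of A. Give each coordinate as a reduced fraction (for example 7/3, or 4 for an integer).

A = (16, 18)

1. A_x = 16  [[A, B, C are collinear ⇒ 2x+8y-176=0] ∩ [|A−(20, 17)|²=17]]
2. A_y = 18  [[A, B, C are collinear ⇒ 2x+8y-176=0] ∩ [|A−(20, 17)|²=17]]
   so A = (16, 18)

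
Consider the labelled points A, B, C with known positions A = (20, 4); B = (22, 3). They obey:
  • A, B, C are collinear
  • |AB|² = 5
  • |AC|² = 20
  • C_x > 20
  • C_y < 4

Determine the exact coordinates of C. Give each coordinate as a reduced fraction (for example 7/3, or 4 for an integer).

C = (24, 2)

1. C_x = 24  [[A, B, C are collinear ⇒ 1x+2y-28=0] ∩ [|C−(20, 4)|²=20]]
2. C_y = 2  [[A, B, C are collinear ⇒ 1x+2y-28=0] ∩ [|C−(20, 4)|²=20]]
   so C = (24, 2)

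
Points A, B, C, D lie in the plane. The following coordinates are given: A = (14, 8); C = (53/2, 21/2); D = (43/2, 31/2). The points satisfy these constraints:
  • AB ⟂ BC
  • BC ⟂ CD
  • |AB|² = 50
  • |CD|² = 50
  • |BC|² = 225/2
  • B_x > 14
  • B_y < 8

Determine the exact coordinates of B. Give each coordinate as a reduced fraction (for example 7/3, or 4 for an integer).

B = (19, 3)

1. B_x = 19  [[BC ⟂ CD ⇒ 5x-5y-80=0] ∩ [|B−(14, 8)|²=50]]
2. B_y = 3  [[BC ⟂ CD ⇒ 5x-5y-80=0] ∩ [|B−(14, 8)|²=50]]
   so B = (19, 3)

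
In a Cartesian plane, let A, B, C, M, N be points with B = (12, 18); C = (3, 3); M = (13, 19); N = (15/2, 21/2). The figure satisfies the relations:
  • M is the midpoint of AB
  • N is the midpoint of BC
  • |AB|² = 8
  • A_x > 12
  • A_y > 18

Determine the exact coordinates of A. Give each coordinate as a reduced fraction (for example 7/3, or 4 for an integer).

A = (14, 20)

1. A_x = 14  [A = 2·M−B = 2·(13, 19)−(12, 18)]
2. A_y = 20  [A = 2·M−B = 2·(13, 19)−(12, 18)]
   so A = (14, 20)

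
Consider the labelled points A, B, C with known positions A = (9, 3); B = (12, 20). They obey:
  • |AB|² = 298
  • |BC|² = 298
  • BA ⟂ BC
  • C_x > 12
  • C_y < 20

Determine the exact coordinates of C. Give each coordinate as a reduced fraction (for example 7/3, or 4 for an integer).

1. C_x = 29  [[BA ⟂ BC ⇒ -3x-17y+376=0] ∩ [|C−(12, 20)|²=298]]
2. C_y = 17  [[BA ⟂ BC ⇒ -3x-17y+376=0] ∩ [|C−(12, 20)|²=298]]
   so C = (29, 17)

C = (29, 17)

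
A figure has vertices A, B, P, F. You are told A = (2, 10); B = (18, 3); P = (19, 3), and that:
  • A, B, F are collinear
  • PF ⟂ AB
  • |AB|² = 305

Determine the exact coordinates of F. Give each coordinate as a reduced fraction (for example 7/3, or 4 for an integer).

1. F_x = 5746/305  [[A, B, F are collinear ⇒ 7x+16y-174=0] ∩ [PF ⟂ AB ⇒ 16x-7y-283=0]]
2. F_y = 803/305  [[A, B, F are collinear ⇒ 7x+16y-174=0] ∩ [PF ⟂ AB ⇒ 16x-7y-283=0]]
   so F = (5746/305, 803/305)

F = (5746/305, 803/305)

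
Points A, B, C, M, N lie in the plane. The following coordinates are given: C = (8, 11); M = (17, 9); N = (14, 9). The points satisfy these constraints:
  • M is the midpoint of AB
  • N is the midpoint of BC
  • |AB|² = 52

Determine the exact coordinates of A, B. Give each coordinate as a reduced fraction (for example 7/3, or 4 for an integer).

A = (14, 11)
B = (20, 7)

1. B_x = 20  [B = 2·N−C = 2·(14, 9)−(8, 11)]
2. B_y = 7  [B = 2·N−C = 2·(14, 9)−(8, 11)]
   so B = (20, 7)
3. A_x = 14  [A = 2·M−B = 2·(17, 9)−(20, 7)]
4. A_y = 11  [A = 2·M−B = 2·(17, 9)−(20, 7)]
   so A = (14, 11)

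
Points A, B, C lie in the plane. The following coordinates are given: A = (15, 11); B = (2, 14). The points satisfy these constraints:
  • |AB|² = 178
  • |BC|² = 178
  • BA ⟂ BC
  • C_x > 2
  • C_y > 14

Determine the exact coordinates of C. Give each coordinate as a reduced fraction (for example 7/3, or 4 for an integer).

1. C_x = 5  [[BA ⟂ BC ⇒ 13x-3y+16=0] ∩ [|C−(2, 14)|²=178]]
2. C_y = 27  [[BA ⟂ BC ⇒ 13x-3y+16=0] ∩ [|C−(2, 14)|²=178]]
   so C = (5, 27)

C = (5, 27)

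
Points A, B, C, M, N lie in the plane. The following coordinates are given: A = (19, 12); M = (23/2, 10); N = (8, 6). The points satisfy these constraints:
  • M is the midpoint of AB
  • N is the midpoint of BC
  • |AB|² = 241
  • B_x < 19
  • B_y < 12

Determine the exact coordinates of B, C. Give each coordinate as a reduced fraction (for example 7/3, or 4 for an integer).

B = (4, 8)
C = (12, 4)

1. B_x = 4  [B = 2·M−A = 2·(23/2, 10)−(19, 12)]
2. B_y = 8  [B = 2·M−A = 2·(23/2, 10)−(19, 12)]
   so B = (4, 8)
3. C_x = 12  [C = 2·N−B = 2·(8, 6)−(4, 8)]
4. C_y = 4  [C = 2·N−B = 2·(8, 6)−(4, 8)]
   so C = (12, 4)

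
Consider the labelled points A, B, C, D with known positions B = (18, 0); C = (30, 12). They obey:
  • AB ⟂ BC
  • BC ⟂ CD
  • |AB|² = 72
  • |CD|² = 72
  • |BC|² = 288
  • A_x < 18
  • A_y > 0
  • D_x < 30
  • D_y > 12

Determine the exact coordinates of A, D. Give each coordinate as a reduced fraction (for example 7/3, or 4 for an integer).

A = (12, 6)
D = (24, 18)

1. A_x = 12  [[AB ⟂ BC ⇒ -12x-12y+216=0] ∩ [|A−(18, 0)|²=72]]
2. A_y = 6  [[AB ⟂ BC ⇒ -12x-12y+216=0] ∩ [|A−(18, 0)|²=72]]
   so A = (12, 6)
3. D_x = 24  [[BC ⟂ CD ⇒ 12x+12y-504=0] ∩ [|D−(30, 12)|²=72]]
4. D_y = 18  [[BC ⟂ CD ⇒ 12x+12y-504=0] ∩ [|D−(30, 12)|²=72]]
   so D = (24, 18)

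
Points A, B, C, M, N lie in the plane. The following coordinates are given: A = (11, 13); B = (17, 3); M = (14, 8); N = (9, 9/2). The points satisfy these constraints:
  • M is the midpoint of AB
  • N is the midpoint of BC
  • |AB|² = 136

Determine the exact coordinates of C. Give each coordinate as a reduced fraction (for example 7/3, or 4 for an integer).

1. C_x = 1  [C = 2·N−B = 2·(9, 9/2)−(17, 3)]
2. C_y = 6  [C = 2·N−B = 2·(9, 9/2)−(17, 3)]
   so C = (1, 6)

C = (1, 6)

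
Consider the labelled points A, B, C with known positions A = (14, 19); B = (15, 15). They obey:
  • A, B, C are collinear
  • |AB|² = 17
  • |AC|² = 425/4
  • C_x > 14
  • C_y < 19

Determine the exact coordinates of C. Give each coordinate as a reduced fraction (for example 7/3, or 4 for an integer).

1. C_x = 33/2  [[A, B, C are collinear ⇒ 4x+1y-75=0] ∩ [|C−(14, 19)|²=425/4]]
2. C_y = 9  [[A, B, C are collinear ⇒ 4x+1y-75=0] ∩ [|C−(14, 19)|²=425/4]]
   so C = (33/2, 9)

C = (33/2, 9)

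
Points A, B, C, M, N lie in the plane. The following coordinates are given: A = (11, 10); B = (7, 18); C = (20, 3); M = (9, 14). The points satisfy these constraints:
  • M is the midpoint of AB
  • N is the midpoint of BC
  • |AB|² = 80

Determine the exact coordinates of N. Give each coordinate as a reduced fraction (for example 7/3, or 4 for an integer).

1. N_x = 27/2  [2·N = B+C = (7, 18)+(20, 3)]
2. N_y = 21/2  [2·N = B+C = (7, 18)+(20, 3)]
   so N = (27/2, 21/2)

N = (27/2, 21/2)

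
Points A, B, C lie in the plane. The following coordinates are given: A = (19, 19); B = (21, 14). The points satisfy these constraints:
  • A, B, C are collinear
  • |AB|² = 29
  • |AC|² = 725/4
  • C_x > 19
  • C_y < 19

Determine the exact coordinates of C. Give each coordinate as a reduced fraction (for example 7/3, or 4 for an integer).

1. C_x = 24  [[A, B, C are collinear ⇒ 5x+2y-133=0] ∩ [|C−(19, 19)|²=725/4]]
2. C_y = 13/2  [[A, B, C are collinear ⇒ 5x+2y-133=0] ∩ [|C−(19, 19)|²=725/4]]
   so C = (24, 13/2)

C = (24, 13/2)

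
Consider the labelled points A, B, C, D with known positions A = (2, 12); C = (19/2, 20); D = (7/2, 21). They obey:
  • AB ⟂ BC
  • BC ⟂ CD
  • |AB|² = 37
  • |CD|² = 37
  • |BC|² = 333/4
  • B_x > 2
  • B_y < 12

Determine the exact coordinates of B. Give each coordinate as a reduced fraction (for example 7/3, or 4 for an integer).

B = (8, 11)

1. B_x = 8  [[BC ⟂ CD ⇒ 6x-1y-37=0] ∩ [|B−(2, 12)|²=37]]
2. B_y = 11  [[BC ⟂ CD ⇒ 6x-1y-37=0] ∩ [|B−(2, 12)|²=37]]
   so B = (8, 11)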